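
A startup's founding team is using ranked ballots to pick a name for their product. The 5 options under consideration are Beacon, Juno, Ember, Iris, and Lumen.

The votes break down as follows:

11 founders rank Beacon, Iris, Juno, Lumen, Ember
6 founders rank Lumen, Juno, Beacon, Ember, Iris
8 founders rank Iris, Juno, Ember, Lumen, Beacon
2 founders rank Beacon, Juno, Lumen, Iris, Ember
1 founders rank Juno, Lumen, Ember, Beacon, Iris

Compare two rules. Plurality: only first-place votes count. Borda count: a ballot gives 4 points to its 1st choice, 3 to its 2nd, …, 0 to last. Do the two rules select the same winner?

No

Plurality first-place counts: Beacon 13, Juno 1, Ember 0, Iris 8, Lumen 6 → Beacon.
Borda totals: Beacon 65, Juno 74, Ember 24, Iris 67, Lumen 50 → Juno.
The two rules disagree: plurality picks Beacon, Borda picks Juno.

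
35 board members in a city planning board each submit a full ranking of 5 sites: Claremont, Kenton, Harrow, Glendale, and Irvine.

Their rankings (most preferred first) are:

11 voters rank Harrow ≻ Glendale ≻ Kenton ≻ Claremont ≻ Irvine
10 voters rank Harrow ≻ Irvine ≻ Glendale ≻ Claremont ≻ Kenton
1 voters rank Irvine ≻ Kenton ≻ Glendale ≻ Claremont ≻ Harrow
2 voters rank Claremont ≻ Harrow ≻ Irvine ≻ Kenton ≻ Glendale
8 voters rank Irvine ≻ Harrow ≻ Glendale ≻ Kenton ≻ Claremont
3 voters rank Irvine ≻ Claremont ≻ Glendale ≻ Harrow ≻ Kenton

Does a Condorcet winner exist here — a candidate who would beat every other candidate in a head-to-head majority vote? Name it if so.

Head-to-head results (35 voters total):
Claremont vs Kenton: Kenton wins 20–15.
Claremont vs Harrow: Harrow wins 29–6.
Claremont vs Glendale: Glendale wins 30–5.
Claremont vs Irvine: Irvine wins 22–13.
Kenton vs Harrow: Harrow wins 34–1.
Kenton vs Glendale: Glendale wins 32–3.
Kenton vs Irvine: Irvine wins 24–11.
Harrow vs Glendale: Harrow wins 31–4.
Harrow vs Irvine: Harrow wins 23–12.
Glendale vs Irvine: Irvine wins 24–11.
Harrow beats each rival — Claremont (29–6), Kenton (34–1), Glendale (31–4), Irvine (23–12) — so Harrow is the Condorcet winner.

Harrow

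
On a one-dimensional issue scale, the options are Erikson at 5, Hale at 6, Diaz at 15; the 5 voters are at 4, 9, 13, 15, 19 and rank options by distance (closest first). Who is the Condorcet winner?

With single-peaked preferences on a line, the Condorcet winner is the candidate closest to the median voter.
The median voter (position 13) is closest to Diaz at 15.
Check: Diaz vs Hale — voters closer to Diaz: 3 of 5.

Diaz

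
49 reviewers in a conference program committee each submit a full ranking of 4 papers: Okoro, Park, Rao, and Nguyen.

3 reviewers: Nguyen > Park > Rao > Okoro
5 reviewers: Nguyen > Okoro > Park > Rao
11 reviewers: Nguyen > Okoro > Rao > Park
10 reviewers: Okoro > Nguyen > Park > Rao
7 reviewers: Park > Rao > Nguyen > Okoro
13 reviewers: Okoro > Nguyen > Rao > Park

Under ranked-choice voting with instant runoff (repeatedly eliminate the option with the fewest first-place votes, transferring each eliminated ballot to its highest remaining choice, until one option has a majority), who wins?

Round 1: Okoro 23, Nguyen 19, Park 7, Rao 0. Rao has the fewest and is eliminated.
Round 2: Okoro 23, Nguyen 19, Park 7. Park has the fewest and is eliminated.
Round 3: Nguyen 26, Okoro 23. Nguyen has a majority.

Nguyen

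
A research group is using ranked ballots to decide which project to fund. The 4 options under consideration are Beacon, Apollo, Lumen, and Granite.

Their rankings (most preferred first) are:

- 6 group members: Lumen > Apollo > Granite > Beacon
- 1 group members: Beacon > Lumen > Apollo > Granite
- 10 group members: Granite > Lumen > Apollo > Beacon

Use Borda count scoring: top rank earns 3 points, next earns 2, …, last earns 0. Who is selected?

Lumen

Borda scores:
  Beacon: 6·0 + 3 + 10·0 = 3
  Apollo: 6·2 + 1 + 10·1 = 23
  Lumen: 6·3 + 2 + 10·2 = 40
  Granite: 6·1 + 0 + 10·3 = 36
Lumen has the highest total.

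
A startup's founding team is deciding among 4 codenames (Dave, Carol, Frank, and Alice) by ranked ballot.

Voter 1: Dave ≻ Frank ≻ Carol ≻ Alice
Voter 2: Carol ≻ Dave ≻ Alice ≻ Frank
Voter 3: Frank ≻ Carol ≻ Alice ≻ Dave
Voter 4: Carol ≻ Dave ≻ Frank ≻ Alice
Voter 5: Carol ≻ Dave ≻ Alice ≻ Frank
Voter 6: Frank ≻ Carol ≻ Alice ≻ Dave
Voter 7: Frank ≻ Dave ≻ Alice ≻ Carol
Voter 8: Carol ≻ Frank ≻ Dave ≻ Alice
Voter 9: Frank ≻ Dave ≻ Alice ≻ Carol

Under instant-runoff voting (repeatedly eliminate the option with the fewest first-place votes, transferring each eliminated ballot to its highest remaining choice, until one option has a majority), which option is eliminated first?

Round 1: Carol 4, Frank 4, Dave 1, Alice 0. Alice has the fewest and is eliminated.
Round 2: Carol 4, Frank 4, Dave 1. Dave has the fewest and is eliminated.
Round 3: Frank 5, Carol 4. Frank has a majority.

Alice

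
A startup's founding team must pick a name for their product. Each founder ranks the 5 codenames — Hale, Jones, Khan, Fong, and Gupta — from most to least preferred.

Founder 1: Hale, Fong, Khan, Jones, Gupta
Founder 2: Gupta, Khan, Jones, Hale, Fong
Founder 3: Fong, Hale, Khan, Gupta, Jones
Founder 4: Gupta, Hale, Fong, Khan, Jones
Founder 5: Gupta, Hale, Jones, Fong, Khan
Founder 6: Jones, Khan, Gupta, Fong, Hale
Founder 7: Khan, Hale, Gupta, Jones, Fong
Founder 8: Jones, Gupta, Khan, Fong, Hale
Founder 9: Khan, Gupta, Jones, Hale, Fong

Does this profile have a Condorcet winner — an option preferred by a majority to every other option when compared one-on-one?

Head-to-head results (9 voters total):
Hale vs Jones: Hale wins 5–4.
Hale vs Khan: Khan wins 5–4.
Hale vs Fong: Hale wins 6–3.
Hale vs Gupta: Gupta wins 6–3.
Jones vs Khan: Khan wins 6–3.
Jones vs Fong: Jones wins 6–3.
Jones vs Gupta: Gupta wins 6–3.
Khan vs Fong: Khan wins 5–4.
Khan vs Gupta: Khan wins 5–4.
Fong vs Gupta: Gupta wins 7–2.
Khan beats each rival — Hale (5–4), Jones (6–3), Fong (5–4), Gupta (5–4) — so Khan is the Condorcet winner.

Yes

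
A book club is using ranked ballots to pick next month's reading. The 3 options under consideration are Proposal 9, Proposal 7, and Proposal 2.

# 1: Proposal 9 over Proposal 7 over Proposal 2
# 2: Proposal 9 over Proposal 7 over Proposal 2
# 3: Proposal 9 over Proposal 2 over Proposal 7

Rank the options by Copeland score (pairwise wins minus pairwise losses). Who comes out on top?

Proposal 9

Pairwise results:
  Proposal 9 vs Proposal 7: Proposal 9 wins 3–0.
  Proposal 9 vs Proposal 2: Proposal 9 wins 3–0.
  Proposal 7 vs Proposal 2: Proposal 7 wins 2–1.
Copeland scores (wins − losses):
  Proposal 9: 2 − 0 = 2
  Proposal 7: 1 − 1 = 0
  Proposal 2: 0 − 2 = -2
Proposal 9 has the best Copeland score.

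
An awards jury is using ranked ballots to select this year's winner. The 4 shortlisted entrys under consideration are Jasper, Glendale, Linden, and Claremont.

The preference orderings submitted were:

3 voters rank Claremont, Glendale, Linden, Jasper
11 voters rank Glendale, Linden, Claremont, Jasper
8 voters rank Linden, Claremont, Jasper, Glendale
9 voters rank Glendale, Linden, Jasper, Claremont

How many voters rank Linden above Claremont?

Ballots ranking Linden above Claremont: 11+8+9 = 28.
Ballots ranking Claremont above Linden: 3.
So 28 of 31 voters prefer Linden to Claremont.

28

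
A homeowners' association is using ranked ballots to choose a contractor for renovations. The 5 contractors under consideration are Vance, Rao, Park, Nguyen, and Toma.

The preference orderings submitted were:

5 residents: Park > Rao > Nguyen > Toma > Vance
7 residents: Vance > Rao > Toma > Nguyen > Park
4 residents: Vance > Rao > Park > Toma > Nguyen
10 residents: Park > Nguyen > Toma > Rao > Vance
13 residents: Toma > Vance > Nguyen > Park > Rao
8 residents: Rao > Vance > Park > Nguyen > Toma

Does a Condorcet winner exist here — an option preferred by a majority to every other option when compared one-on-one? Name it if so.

There is no Condorcet winner

Head-to-head results (47 voters total):
Vance vs Rao: Vance wins 24–23.
Vance vs Park: Vance wins 32–15.
Vance vs Nguyen: Vance wins 32–15.
Vance vs Toma: Toma wins 28–19.
Rao vs Park: Park wins 28–19.
Rao vs Nguyen: Rao wins 24–23.
Rao vs Toma: Rao wins 24–23.
Park vs Nguyen: Park wins 27–20.
Park vs Toma: Park wins 27–20.
Nguyen vs Toma: Toma wins 24–23.
No candidate beats all others: Vance beats Rao beats Toma beats Vance, a majority cycle.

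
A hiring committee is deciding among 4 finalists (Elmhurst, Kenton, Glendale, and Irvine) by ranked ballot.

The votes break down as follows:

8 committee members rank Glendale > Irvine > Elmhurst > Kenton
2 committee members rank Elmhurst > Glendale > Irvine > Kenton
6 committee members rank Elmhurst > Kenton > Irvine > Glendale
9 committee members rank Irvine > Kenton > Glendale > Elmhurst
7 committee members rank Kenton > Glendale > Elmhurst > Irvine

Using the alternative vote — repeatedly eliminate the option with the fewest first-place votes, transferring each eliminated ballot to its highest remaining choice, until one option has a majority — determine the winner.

Glendale

Round 1: Irvine 9, Elmhurst 8, Glendale 8, Kenton 7. Kenton has the fewest and is eliminated.
Round 2: Glendale 15, Irvine 9, Elmhurst 8. Elmhurst has the fewest and is eliminated.
Round 3: Glendale 17, Irvine 15. Glendale has a majority.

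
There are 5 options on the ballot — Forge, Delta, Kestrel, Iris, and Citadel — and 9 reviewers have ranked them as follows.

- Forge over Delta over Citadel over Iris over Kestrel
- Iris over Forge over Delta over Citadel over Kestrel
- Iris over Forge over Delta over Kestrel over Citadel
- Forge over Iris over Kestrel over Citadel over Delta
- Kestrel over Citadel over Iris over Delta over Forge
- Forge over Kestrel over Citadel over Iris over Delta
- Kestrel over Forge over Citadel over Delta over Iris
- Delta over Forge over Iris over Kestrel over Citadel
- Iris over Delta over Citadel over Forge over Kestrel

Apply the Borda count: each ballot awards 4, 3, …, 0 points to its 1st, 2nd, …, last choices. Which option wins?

Borda scores:
  Forge: 4 + 3 + 3 + 4 + 0 + 4 + 3 + 3 + 1 = 25
  Delta: 3 + 2 + 2 + 0 + 1 + 0 + 1 + 4 + 3 = 16
  Kestrel: 0 + 0 + 1 + 2 + 4 + 3 + 4 + 1 + 0 = 15
  Iris: 1 + 4 + 4 + 3 + 2 + 1 + 0 + 2 + 4 = 21
  Citadel: 2 + 1 + 0 + 1 + 3 + 2 + 2 + 0 + 2 = 13
Forge has the highest total.

Forge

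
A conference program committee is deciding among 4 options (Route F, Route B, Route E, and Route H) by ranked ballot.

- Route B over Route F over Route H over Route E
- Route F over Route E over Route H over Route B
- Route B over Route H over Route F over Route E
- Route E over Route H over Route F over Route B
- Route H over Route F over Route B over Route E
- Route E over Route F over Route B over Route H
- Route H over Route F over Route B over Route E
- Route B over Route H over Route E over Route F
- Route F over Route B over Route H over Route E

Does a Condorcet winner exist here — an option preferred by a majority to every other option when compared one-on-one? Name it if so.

Head-to-head results (9 voters total):
Route F vs Route B: Route F wins 6–3.
Route F vs Route E: Route F wins 6–3.
Route F vs Route H: Route H wins 5–4.
Route B vs Route E: Route B wins 6–3.
Route B vs Route H: Route B wins 5–4.
Route E vs Route H: Route H wins 6–3.
No candidate beats all others: Route F beats Route B beats Route H beats Route F, a majority cycle.

None — there is no Condorcet winner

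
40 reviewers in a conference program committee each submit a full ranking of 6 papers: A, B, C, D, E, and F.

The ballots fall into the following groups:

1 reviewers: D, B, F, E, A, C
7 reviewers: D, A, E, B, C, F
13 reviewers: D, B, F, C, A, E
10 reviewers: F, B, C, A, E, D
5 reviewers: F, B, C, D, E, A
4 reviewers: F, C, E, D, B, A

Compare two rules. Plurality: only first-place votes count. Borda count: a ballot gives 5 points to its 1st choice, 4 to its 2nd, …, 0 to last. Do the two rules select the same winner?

No

Plurality first-place counts: A 0, B 0, C 0, D 21, E 0, F 19 → D.
Borda totals: A 62, B 134, C 94, D 123, E 50, F 137 → F.
The two rules disagree: plurality picks D, Borda picks F.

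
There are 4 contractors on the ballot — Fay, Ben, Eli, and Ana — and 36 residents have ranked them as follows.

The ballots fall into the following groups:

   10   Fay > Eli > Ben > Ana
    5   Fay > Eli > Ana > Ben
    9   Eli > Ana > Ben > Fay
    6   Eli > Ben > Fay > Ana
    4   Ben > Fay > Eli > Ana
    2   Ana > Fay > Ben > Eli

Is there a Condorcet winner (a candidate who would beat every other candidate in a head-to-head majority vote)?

Head-to-head results (36 voters total):
Fay vs Ben: Ben wins 19–17.
Fay vs Eli: Fay wins 21–15.
Fay vs Ana: Fay wins 25–11.
Ben vs Eli: Eli wins 30–6.
Ben vs Ana: Ben wins 20–16.
Eli vs Ana: Eli wins 34–2.
No candidate beats all others: Fay beats Eli beats Ben beats Fay, a majority cycle.

No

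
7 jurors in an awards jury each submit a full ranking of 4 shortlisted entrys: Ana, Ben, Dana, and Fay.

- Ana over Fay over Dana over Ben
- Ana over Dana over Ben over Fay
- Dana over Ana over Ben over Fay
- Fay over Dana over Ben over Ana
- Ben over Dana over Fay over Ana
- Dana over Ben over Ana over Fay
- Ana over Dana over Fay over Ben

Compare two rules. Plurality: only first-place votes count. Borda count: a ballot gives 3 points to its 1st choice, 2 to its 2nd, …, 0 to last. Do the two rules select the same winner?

Plurality first-place counts: Ana 3, Ben 1, Dana 2, Fay 1 → Ana.
Borda totals: Ana 12, Ben 8, Dana 15, Fay 7 → Dana.
The two rules disagree: plurality picks Ana, Borda picks Dana.

No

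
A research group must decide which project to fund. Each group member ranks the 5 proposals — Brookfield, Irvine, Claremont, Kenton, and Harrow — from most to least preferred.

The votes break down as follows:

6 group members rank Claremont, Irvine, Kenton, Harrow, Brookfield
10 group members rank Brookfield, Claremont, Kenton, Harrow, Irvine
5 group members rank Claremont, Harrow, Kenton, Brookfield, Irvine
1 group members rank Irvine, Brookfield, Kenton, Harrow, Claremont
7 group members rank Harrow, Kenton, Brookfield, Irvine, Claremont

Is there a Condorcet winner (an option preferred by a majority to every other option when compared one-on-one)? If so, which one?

None — there is no Condorcet winner

Head-to-head results (29 voters total):
Brookfield vs Irvine: Brookfield wins 22–7.
Brookfield vs Claremont: Brookfield wins 18–11.
Brookfield vs Kenton: Kenton wins 18–11.
Brookfield vs Harrow: Harrow wins 18–11.
Irvine vs Claremont: Claremont wins 21–8.
Irvine vs Kenton: Kenton wins 22–7.
Irvine vs Harrow: Harrow wins 22–7.
Claremont vs Kenton: Claremont wins 21–8.
Claremont vs Harrow: Claremont wins 21–8.
Kenton vs Harrow: Kenton wins 17–12.
No candidate beats all others: Brookfield beats Claremont beats Kenton beats Brookfield, a majority cycle.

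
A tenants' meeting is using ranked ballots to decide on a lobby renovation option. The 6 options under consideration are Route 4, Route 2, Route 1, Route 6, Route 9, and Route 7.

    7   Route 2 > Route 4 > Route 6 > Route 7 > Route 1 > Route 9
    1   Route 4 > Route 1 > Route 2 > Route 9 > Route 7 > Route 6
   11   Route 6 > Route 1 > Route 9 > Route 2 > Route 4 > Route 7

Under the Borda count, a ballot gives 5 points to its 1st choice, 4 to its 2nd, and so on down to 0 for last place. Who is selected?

Borda scores:
  Route 4: 7·4 + 5 + 11·1 = 44
  Route 2: 7·5 + 3 + 11·2 = 60
  Route 1: 7·1 + 4 + 11·4 = 55
  Route 6: 7·3 + 0 + 11·5 = 76
  Route 9: 7·0 + 2 + 11·3 = 35
  Route 7: 7·2 + 1 + 11·0 = 15
Route 6 has the highest total.

Route 6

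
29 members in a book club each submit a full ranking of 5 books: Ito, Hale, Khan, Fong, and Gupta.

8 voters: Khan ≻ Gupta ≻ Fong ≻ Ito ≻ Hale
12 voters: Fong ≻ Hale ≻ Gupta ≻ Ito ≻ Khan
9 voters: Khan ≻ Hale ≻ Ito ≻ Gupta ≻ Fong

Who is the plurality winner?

Khan

First-place vote totals:
  Ito: 0
  Hale: 0
  Khan: 17
  Fong: 12
  Gupta: 0
Khan has the most first-place votes.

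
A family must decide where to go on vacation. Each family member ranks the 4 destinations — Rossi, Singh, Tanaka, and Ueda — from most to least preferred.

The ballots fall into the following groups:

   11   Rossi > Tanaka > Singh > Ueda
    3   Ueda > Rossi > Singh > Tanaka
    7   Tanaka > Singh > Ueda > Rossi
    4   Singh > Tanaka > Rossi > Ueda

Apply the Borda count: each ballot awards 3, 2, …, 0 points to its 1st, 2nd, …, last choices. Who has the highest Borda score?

Tanaka

Borda scores:
  Rossi: 11·3 + 3·2 + 7·0 + 4·1 = 43
  Singh: 11·1 + 3·1 + 7·2 + 4·3 = 40
  Tanaka: 11·2 + 3·0 + 7·3 + 4·2 = 51
  Ueda: 11·0 + 3·3 + 7·1 + 4·0 = 16
Tanaka has the highest total.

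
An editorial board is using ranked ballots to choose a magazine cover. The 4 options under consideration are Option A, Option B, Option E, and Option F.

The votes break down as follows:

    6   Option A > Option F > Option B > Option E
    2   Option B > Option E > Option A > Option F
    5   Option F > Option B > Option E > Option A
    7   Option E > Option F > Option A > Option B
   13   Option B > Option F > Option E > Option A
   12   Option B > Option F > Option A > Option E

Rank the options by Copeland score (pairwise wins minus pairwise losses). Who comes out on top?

Option B

Pairwise results:
  Option A vs Option B: Option B wins 32–13.
  Option A vs Option E: Option E wins 27–18.
  Option A vs Option F: Option F wins 37–8.
  Option B vs Option E: Option B wins 38–7.
  Option B vs Option F: Option B wins 27–18.
  Option E vs Option F: Option F wins 36–9.
Copeland scores (wins − losses):
  Option A: 0 − 3 = -3
  Option B: 3 − 0 = 3
  Option E: 1 − 2 = -1
  Option F: 2 − 1 = 1
Option B has the best Copeland score.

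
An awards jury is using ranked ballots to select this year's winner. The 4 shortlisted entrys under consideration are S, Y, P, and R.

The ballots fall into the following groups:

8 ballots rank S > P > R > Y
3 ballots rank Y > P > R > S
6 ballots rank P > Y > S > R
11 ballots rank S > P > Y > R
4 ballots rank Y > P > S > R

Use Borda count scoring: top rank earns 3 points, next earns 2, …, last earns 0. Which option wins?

Borda scores:
  S: 8·3 + 3·0 + 6·1 + 11·3 + 4·1 = 67
  Y: 8·0 + 3·3 + 6·2 + 11·1 + 4·3 = 44
  P: 8·2 + 3·2 + 6·3 + 11·2 + 4·2 = 70
  R: 8·1 + 3·1 + 6·0 + 11·0 + 4·0 = 11
P has the highest total.

P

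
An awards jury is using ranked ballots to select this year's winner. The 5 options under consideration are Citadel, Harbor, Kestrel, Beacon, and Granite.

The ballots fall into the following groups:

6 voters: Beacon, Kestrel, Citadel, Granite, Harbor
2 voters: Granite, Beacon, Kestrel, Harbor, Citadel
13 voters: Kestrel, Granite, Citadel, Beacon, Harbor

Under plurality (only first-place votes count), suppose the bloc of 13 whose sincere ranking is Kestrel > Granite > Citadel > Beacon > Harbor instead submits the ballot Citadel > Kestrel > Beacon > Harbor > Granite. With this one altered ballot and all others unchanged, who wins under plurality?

First-place totals with the altered ballot: Citadel 13, Harbor 0, Kestrel 0, Beacon 6, Granite 2.
The switch changes the winner from Kestrel to Citadel.

Citadel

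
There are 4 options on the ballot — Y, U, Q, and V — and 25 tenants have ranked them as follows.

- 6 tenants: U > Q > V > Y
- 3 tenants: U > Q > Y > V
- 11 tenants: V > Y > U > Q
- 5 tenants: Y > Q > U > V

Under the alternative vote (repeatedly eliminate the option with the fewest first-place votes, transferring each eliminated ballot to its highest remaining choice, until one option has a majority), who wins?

U

Round 1: V 11, U 9, Y 5, Q 0. Q has the fewest and is eliminated.
Round 2: V 11, U 9, Y 5. Y has the fewest and is eliminated.
Round 3: U 14, V 11. U has a majority.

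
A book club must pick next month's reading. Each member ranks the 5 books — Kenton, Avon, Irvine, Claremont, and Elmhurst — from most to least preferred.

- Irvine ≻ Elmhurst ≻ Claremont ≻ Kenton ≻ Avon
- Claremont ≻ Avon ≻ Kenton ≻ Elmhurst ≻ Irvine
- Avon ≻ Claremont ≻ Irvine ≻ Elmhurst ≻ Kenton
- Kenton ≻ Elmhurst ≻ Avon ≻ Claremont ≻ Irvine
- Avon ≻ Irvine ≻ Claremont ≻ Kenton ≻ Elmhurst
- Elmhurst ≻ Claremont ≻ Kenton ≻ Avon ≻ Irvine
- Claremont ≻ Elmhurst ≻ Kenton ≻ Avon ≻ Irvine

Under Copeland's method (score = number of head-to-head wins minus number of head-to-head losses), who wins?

Pairwise results:
  Kenton vs Avon: Kenton wins 4–3.
  Kenton vs Irvine: Kenton wins 4–3.
  Kenton vs Claremont: Claremont wins 6–1.
  Kenton vs Elmhurst: Elmhurst wins 4–3.
  Avon vs Irvine: Avon wins 6–1.
  Avon vs Claremont: Claremont wins 4–3.
  Avon vs Elmhurst: Elmhurst wins 4–3.
  Irvine vs Claremont: Claremont wins 5–2.
  Irvine vs Elmhurst: Elmhurst wins 4–3.
  Claremont vs Elmhurst: Claremont wins 4–3.
Copeland scores (wins − losses):
  Kenton: 2 − 2 = 0
  Avon: 1 − 3 = -2
  Irvine: 0 − 4 = -4
  Claremont: 4 − 0 = 4
  Elmhurst: 3 − 1 = 2
Claremont has the best Copeland score.

Claremont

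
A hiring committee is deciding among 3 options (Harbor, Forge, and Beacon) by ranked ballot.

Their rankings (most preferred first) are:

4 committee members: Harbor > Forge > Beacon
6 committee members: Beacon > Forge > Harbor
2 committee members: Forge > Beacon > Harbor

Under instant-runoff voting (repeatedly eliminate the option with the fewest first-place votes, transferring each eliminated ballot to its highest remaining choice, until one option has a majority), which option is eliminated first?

Round 1: Beacon 6, Harbor 4, Forge 2. Forge has the fewest and is eliminated.
Round 2: Beacon 8, Harbor 4. Beacon has a majority.

Forge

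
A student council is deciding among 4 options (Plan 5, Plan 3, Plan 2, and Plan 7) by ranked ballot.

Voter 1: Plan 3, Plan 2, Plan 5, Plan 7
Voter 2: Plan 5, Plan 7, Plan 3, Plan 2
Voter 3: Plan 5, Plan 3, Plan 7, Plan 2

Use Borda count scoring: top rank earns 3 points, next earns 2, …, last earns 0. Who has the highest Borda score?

Plan 5

Borda scores:
  Plan 5: 1 + 3 + 3 = 7
  Plan 3: 3 + 1 + 2 = 6
  Plan 2: 2 + 0 + 0 = 2
  Plan 7: 0 + 2 + 1 = 3
Plan 5 has the highest total.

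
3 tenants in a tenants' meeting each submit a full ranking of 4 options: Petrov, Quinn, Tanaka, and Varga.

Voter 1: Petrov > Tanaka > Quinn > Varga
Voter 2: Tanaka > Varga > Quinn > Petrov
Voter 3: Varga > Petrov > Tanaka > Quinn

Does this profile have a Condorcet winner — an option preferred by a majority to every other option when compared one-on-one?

Head-to-head results (3 voters total):
Petrov vs Quinn: Petrov wins 2–1.
Petrov vs Tanaka: Petrov wins 2–1.
Petrov vs Varga: Varga wins 2–1.
Quinn vs Tanaka: Tanaka wins 3–0.
Quinn vs Varga: Varga wins 2–1.
Tanaka vs Varga: Tanaka wins 2–1.
No candidate beats all others: Petrov beats Tanaka beats Varga beats Petrov, a majority cycle.

No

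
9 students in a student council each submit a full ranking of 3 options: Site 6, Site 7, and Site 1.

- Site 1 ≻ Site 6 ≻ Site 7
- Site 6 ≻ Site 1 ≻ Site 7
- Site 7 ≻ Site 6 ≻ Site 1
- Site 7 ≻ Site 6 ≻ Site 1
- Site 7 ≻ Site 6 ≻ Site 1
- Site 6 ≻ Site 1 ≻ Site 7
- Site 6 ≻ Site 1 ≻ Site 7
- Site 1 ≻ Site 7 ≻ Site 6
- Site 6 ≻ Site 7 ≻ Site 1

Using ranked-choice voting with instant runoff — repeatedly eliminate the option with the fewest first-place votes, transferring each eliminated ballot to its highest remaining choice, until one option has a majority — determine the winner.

Site 6

Round 1: Site 6 4, Site 7 3, Site 1 2. Site 1 has the fewest and is eliminated.
Round 2: Site 6 5, Site 7 4. Site 6 has a majority.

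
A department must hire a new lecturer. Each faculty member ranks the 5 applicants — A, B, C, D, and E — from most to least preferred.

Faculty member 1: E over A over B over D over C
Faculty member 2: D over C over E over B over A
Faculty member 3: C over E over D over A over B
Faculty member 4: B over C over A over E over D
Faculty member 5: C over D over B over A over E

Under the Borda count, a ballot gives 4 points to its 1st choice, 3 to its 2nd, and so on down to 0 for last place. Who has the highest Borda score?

C

Borda scores:
  A: 3 + 0 + 1 + 2 + 1 = 7
  B: 2 + 1 + 0 + 4 + 2 = 9
  C: 0 + 3 + 4 + 3 + 4 = 14
  D: 1 + 4 + 2 + 0 + 3 = 10
  E: 4 + 2 + 3 + 1 + 0 = 10
C has the highest total.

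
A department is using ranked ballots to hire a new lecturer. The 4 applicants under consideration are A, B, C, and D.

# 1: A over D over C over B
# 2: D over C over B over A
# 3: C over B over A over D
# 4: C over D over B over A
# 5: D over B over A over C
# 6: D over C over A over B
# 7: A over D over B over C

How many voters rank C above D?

2

Ballots ranking C above D: 2.
Ballots ranking D above C: 5.
So 2 of 7 voters prefer C to D.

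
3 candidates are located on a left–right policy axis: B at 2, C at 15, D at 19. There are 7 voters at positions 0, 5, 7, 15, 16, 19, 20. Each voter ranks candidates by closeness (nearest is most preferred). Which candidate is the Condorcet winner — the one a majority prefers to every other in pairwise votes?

With single-peaked preferences on a line, the Condorcet winner is the candidate closest to the median voter.
The median voter (position 15) is closest to C at 15.
Check: C vs D — voters closer to C: 5 of 7.

C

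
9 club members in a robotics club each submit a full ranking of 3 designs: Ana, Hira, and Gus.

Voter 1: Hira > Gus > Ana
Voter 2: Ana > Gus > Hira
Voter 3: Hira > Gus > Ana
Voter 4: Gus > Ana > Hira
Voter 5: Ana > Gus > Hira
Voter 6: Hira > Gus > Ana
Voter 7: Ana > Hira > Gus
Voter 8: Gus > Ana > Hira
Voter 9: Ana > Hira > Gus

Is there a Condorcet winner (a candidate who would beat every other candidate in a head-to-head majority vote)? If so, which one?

Head-to-head results (9 voters total):
Ana vs Hira: Ana wins 6–3.
Ana vs Gus: Gus wins 5–4.
Hira vs Gus: Hira wins 5–4.
No candidate beats all others: Ana beats Hira beats Gus beats Ana, a majority cycle.

No Condorcet winner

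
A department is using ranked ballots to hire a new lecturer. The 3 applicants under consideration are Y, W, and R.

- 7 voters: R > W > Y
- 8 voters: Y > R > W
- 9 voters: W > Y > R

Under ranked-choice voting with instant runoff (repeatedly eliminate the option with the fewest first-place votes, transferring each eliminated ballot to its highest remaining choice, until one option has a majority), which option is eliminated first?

R

Round 1: W 9, Y 8, R 7. R has the fewest and is eliminated.
Round 2: W 16, Y 8. W has a majority.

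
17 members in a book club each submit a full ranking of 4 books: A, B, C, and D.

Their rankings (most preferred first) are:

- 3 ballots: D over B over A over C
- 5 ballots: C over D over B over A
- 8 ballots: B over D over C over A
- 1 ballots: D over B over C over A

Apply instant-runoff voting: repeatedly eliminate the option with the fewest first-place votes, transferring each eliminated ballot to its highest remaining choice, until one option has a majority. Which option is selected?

B

Round 1: B 8, C 5, D 4, A 0. A has the fewest and is eliminated.
Round 2: B 8, C 5, D 4. D has the fewest and is eliminated.
Round 3: B 12, C 5. B has a majority.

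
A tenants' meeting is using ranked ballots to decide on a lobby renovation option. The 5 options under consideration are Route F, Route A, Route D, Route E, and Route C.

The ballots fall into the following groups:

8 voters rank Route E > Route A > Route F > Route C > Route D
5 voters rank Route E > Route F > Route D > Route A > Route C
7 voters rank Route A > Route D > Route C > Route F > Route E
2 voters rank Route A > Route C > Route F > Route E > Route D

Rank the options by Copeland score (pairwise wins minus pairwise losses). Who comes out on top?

Route E

Pairwise results:
  Route F vs Route A: Route A wins 17–5.
  Route F vs Route D: Route F wins 15–7.
  Route F vs Route E: Route E wins 13–9.
  Route F vs Route C: Route F wins 13–9.
  Route A vs Route D: Route A wins 17–5.
  Route A vs Route E: Route E wins 13–9.
  Route A vs Route C: Route A wins 22–0.
  Route D vs Route E: Route E wins 15–7.
  Route D vs Route C: Route D wins 12–10.
  Route E vs Route C: Route E wins 13–9.
Copeland scores (wins − losses):
  Route F: 2 − 2 = 0
  Route A: 3 − 1 = 2
  Route D: 1 − 3 = -2
  Route E: 4 − 0 = 4
  Route C: 0 − 4 = -4
Route E has the best Copeland score.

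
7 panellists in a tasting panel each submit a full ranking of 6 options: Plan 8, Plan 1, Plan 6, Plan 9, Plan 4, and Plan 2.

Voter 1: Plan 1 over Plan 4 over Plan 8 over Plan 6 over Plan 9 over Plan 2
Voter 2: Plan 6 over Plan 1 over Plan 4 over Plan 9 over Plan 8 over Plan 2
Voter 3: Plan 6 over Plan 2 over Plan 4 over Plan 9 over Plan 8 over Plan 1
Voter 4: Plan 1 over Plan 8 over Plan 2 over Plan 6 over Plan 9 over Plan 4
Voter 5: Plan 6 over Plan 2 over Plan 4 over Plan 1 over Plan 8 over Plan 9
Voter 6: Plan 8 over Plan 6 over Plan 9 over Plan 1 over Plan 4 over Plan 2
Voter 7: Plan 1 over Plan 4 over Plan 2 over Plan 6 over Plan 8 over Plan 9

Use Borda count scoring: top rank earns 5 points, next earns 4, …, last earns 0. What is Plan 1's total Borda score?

Borda scores:
  Plan 8: 3 + 1 + 1 + 4 + 1 + 5 + 1 = 16
  Plan 1: 5 + 4 + 0 + 5 + 2 + 2 + 5 = 23
  Plan 6: 2 + 5 + 5 + 2 + 5 + 4 + 2 = 25
  Plan 9: 1 + 2 + 2 + 1 + 0 + 3 + 0 = 9
  Plan 4: 4 + 3 + 3 + 0 + 3 + 1 + 4 = 18
  Plan 2: 0 + 0 + 4 + 3 + 4 + 0 + 3 = 14

23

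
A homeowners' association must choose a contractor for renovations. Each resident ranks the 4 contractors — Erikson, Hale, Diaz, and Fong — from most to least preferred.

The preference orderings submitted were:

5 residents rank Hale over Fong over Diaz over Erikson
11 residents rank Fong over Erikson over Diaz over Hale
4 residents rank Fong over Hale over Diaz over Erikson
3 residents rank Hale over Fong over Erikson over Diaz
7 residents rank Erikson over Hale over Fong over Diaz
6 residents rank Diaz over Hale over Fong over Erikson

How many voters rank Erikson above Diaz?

Ballots ranking Erikson above Diaz: 11+3+7 = 21.
Ballots ranking Diaz above Erikson: 5+4+6 = 15.
So 21 of 36 voters prefer Erikson to Diaz.

21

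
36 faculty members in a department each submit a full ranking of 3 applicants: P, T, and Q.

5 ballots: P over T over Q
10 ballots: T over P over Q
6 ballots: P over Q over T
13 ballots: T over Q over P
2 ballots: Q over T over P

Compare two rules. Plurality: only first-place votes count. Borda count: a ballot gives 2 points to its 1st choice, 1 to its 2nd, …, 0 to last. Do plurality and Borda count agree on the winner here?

Yes

Plurality first-place counts: P 11, T 23, Q 2 → T.
Borda totals: P 32, T 53, Q 23 → T.
The two rules agree on T.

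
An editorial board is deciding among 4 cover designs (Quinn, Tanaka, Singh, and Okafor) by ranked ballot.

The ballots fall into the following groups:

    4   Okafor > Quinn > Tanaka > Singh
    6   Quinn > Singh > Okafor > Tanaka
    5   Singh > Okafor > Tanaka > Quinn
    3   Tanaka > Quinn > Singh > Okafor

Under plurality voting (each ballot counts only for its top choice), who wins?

First-place vote totals:
  Quinn: 6
  Tanaka: 3
  Singh: 5
  Okafor: 4
Quinn has the most first-place votes.

Quinn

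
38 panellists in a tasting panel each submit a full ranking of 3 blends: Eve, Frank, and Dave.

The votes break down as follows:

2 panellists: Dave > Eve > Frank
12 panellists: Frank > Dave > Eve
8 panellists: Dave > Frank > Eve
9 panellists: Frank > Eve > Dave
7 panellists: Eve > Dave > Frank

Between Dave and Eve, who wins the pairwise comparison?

Ballots ranking Dave above Eve: 2+12+8 = 22.
Ballots ranking Eve above Dave: 9+7 = 16.
Dave wins the head-to-head, 22–16.

Dave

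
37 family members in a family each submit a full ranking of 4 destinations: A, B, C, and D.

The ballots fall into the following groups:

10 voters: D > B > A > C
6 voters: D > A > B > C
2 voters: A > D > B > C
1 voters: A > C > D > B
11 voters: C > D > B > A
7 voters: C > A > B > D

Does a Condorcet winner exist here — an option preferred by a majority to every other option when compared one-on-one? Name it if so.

Head-to-head results (37 voters total):
A vs B: B wins 21–16.
A vs C: A wins 19–18.
A vs D: D wins 27–10.
B vs C: C wins 19–18.
B vs D: D wins 30–7.
C vs D: C wins 19–18.
No candidate beats all others: A beats C beats B beats A, a majority cycle.

There is no Condorcet winner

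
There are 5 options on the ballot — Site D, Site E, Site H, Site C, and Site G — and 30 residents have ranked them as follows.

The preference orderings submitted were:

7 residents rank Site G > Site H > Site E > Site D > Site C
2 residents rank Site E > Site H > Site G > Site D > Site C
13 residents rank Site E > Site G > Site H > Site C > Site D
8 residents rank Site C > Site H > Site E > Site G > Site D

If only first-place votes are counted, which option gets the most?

Site E

First-place vote totals:
  Site D: 0
  Site E: 15
  Site H: 0
  Site C: 8
  Site G: 7
Site E has the most first-place votes.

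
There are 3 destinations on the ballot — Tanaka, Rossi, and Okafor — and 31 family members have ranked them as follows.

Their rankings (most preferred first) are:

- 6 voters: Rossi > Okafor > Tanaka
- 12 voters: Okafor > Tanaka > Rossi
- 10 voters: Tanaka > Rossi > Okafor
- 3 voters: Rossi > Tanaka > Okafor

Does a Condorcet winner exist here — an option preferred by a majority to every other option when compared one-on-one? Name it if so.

There is no Condorcet winner

Head-to-head results (31 voters total):
Tanaka vs Rossi: Tanaka wins 22–9.
Tanaka vs Okafor: Okafor wins 18–13.
Rossi vs Okafor: Rossi wins 19–12.
No candidate beats all others: Tanaka beats Rossi beats Okafor beats Tanaka, a majority cycle.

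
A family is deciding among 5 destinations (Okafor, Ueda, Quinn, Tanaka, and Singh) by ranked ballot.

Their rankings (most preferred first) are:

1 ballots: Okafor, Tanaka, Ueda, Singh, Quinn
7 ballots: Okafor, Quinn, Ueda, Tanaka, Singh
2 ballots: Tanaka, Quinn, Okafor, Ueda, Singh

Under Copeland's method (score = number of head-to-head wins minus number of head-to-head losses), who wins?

Pairwise results:
  Okafor vs Ueda: Okafor wins 10–0.
  Okafor vs Quinn: Okafor wins 8–2.
  Okafor vs Tanaka: Okafor wins 8–2.
  Okafor vs Singh: Okafor wins 10–0.
  Ueda vs Quinn: Quinn wins 9–1.
  Ueda vs Tanaka: Ueda wins 7–3.
  Ueda vs Singh: Ueda wins 10–0.
  Quinn vs Tanaka: Quinn wins 7–3.
  Quinn vs Singh: Quinn wins 9–1.
  Tanaka vs Singh: Tanaka wins 10–0.
Copeland scores (wins − losses):
  Okafor: 4 − 0 = 4
  Ueda: 2 − 2 = 0
  Quinn: 3 − 1 = 2
  Tanaka: 1 − 3 = -2
  Singh: 0 − 4 = -4
Okafor has the best Copeland score.

Okafor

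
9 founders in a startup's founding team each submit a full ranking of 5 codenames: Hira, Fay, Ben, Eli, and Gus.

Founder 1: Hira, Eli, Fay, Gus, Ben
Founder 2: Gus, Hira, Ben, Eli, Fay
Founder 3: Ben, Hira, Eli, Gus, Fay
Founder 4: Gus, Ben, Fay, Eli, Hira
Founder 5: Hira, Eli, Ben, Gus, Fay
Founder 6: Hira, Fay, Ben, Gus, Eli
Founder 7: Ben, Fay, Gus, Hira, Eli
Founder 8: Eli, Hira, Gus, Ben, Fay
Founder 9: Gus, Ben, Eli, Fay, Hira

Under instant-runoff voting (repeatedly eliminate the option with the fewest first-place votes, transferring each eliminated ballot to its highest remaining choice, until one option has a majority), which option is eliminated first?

Round 1: Hira 3, Gus 3, Ben 2, Eli 1, Fay 0. Fay has the fewest and is eliminated.
Round 2: Hira 3, Gus 3, Ben 2, Eli 1. Eli has the fewest and is eliminated.
Round 3: Hira 4, Gus 3, Ben 2. Ben has the fewest and is eliminated.
Round 4: Hira 5, Gus 4. Hira has a majority.

Fay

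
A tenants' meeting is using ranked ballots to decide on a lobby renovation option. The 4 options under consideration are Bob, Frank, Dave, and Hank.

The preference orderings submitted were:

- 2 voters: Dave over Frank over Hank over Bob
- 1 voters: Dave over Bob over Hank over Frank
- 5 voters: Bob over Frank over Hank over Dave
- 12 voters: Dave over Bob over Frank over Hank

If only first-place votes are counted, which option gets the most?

Dave

First-place vote totals:
  Bob: 5
  Frank: 0
  Dave: 15
  Hank: 0
Dave has the most first-place votes.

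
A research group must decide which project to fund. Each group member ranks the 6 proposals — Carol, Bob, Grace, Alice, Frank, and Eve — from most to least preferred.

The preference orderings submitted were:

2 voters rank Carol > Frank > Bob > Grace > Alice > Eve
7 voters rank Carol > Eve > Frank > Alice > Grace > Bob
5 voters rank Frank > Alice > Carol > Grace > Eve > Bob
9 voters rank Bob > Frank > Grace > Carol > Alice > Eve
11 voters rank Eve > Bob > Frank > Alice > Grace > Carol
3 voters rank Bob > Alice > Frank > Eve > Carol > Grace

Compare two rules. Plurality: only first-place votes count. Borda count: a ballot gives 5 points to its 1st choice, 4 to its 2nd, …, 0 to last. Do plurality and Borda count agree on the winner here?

No

Plurality first-place counts: Carol 9, Bob 12, Grace 0, Alice 0, Frank 5, Eve 11 → Bob.
Borda totals: Carol 81, Bob 110, Grace 59, Alice 79, Frank 132, Eve 94 → Frank.
The two rules disagree: plurality picks Bob, Borda picks Frank.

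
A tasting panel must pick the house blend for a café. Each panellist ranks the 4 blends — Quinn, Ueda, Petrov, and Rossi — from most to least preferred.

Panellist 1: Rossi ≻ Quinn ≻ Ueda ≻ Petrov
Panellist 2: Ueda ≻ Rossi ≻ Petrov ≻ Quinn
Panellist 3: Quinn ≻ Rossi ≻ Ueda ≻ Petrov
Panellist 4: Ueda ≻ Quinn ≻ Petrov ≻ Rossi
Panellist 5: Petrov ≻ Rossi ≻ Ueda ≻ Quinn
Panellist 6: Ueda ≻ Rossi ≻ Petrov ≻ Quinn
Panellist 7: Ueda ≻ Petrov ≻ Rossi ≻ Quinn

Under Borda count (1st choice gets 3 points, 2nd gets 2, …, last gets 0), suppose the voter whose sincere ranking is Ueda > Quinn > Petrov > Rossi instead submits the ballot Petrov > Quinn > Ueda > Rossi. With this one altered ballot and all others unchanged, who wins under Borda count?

Borda totals with the altered ballot: Quinn 7, Ueda 13, Petrov 10, Rossi 12.
The winner is unchanged: still Ueda.

Ueda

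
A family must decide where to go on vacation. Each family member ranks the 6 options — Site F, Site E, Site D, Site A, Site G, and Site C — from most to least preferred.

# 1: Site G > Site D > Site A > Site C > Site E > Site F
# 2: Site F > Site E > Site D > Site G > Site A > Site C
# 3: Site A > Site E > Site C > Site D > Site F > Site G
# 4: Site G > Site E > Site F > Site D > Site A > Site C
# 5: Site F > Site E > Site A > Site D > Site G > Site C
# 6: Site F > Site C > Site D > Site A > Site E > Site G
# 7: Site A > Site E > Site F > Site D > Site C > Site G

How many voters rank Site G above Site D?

2

Ballots ranking Site G above Site D: 2.
Ballots ranking Site D above Site G: 5.
So 2 of 7 voters prefer Site G to Site D.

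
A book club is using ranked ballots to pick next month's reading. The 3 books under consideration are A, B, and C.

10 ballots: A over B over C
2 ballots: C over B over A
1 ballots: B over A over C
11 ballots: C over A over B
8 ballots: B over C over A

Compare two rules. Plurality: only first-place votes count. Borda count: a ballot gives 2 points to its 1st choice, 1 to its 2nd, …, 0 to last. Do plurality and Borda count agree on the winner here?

Yes

Plurality first-place counts: A 10, B 9, C 13 → C.
Borda totals: A 32, B 30, C 34 → C.
The two rules agree on C.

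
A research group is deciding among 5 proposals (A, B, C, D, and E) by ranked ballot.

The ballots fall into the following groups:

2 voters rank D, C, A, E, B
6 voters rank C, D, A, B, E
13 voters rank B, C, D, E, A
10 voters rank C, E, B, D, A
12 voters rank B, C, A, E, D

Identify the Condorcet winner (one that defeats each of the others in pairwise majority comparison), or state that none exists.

Head-to-head results (43 voters total):
A vs B: B wins 35–8.
A vs C: C wins 43–0.
A vs D: D wins 31–12.
A vs E: E wins 23–20.
B vs C: B wins 25–18.
B vs D: B wins 35–8.
B vs E: B wins 31–12.
C vs D: C wins 41–2.
C vs E: C wins 43–0.
D vs E: E wins 22–21.
B beats each rival — A (35–8), C (25–18), D (35–8), E (31–12) — so B is the Condorcet winner.

B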